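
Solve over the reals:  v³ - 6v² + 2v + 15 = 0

Possible rational roots are divisors of 15. Testing v = 5 gives 0, so (v - 5) is a factor.
Divide: v³ - 6v² + 2v + 15 = (v - 5)(v² - v - 3).
Apply the quadratic formula to v² - v - 3 = 0: v = (1 ± √13)/2, i.e. v ≈ 2.3028 or v ≈ -1.3028.

v = -1.3028 or v = 2.3028 or v = 5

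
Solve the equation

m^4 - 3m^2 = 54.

Let u = m^2. The equation becomes u^2 - 3u - 54 = 0.
Factor: (u + 6)(u - 9) = 0, so u = -6 or u = 9.
m^2 = -6 < 0 has no real solution.
m^2 = 9 gives m = +/-3.

m = -3 or m = 3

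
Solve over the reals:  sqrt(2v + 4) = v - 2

Square both sides: 2v + 4 = (v - 2)^2.
Expand and rearrange: v^2 - 6v = 0.
Solving gives v = 6 or v = 0.
Check each candidate in the original equation:
  v = 6: sqrt(16) = 4, while v - 2 = 4 — valid.
  v = 0: sqrt(4) = 2, while v - 2 = -2 — extraneous.

v = 6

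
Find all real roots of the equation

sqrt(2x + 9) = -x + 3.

Square both sides: 2x + 9 = (-x + 3)^2.
Expand and rearrange: x^2 - 8x = 0.
Solving gives x = 8 or x = 0.
Check each candidate in the original equation:
  x = 8: sqrt(25) = 5, while -x + 3 = -5 — extraneous.
  x = 0: sqrt(9) = 3, while -x + 3 = 3 — valid.

x = 0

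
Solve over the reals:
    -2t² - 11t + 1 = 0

t = -5.5895 or t = 0.0895

Discriminant: (-11)² − 4·(-2)·1 = 129.
Quadratic formula: t = (11 ± √129) / (-4).
So t = -√(129)/4 - 11/4 ≈ -5.5895 or t = -11/4 + √(129)/4 ≈ 0.0895.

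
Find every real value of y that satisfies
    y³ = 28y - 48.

y = -6 or y = 2 or y = 4

Rearrange: y³ - 28y + 48 = 0.
Possible rational roots are divisors of 48. Testing y = 4 gives 0, so (y - 4) is a factor.
Divide: y³ - 28y + 48 = (y - 4)(y² + 4y - 12).
Factor the quadratic: y = 2 or y = -6.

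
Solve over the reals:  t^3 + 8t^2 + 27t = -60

Rearrange: t^3 + 8t^2 + 27t + 60 = 0.
Possible rational roots are divisors of 60. Testing t = -5 gives 0, so (t + 5) is a factor.
Divide: t^3 + 8t^2 + 27t + 60 = (t + 5)(t^2 + 3t + 12).
The quadratic t^2 + 3t + 12 has discriminant -39 < 0, so no further real roots.

t = -5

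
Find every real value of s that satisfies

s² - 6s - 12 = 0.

Discriminant: (-6)² − 4·1·(-12) = 84.
Quadratic formula: s = (6 ± √84) / 2.
So s = 3 + √(21) ≈ 7.5826 or s = 3 - √(21) ≈ -1.5826.

s = -1.5826 or s = 7.5826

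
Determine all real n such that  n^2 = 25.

Bring every term to one side: n^2 - 25 = 0.
Factor: (n + 5)(n - 5) = 0.
So n = -5 or n = 5.

n = -5 or n = 5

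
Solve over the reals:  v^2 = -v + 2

v = -2 or v = 1

Bring every term to one side: v^2 + v - 2 = 0.
Factor: (v + 2)(v - 1) = 0.
So v = -2 or v = 1.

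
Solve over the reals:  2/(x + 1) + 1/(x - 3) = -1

Multiply both sides by (x + 1)(x - 3):
2(x - 3) + (x + 1) = -(x + 1)(x - 3).
Expand and collect terms: -x² - x + 8 = 0.
By the quadratic formula, x = (1 ± √33) / -2, so x ≈ -3.3723 or x ≈ 2.3723.
Neither value makes a denominator zero (x ≠ -1, x ≠ 3), so both are valid.

x = -3.3723 or x = 2.3723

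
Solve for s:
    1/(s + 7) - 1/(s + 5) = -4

s = -7.2247 or s = -4.7753

Multiply both sides by (s + 7)(s + 5):
(s + 5) - (s + 7) = -4(s + 7)(s + 5).
Expand and collect terms: -4s^2 - 48s - 138 = 0.
By the quadratic formula, s = (48 +/- sqrt(96)) / -8, so s ~= -7.2247 or s ~= -4.7753.
Neither value makes a denominator zero (s != -7, s != -5), so both are valid.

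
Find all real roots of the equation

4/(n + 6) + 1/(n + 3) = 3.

n = -4.8685 or n = -2.4648

Multiply both sides by (n + 6)(n + 3):
4(n + 3) + (n + 6) = 3(n + 6)(n + 3).
Expand and collect terms: 3n² + 22n + 36 = 0.
By the quadratic formula, n = (-22 ± √52) / 6, so n ≈ -2.4648 or n ≈ -4.8685.
Neither value makes a denominator zero (n ≠ -6, n ≠ -3), so both are valid.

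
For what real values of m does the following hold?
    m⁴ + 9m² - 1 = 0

m = -0.3313 or m = 0.3313

Let u = m². The equation becomes u² + 9u - 1 = 0.
By the quadratic formula, u = -9/2 + √(85)/2 or u = -√(85)/2 - 9/2.
m² = -9/2 + √(85)/2 gives m = ±√(-9/2 + √(85)/2) ≈ ±0.3313.
m² = -√(85)/2 - 9/2 < 0 has no real solution.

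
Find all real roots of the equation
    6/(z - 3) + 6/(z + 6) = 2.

Multiply both sides by (z - 3)(z + 6):
6(z + 6) + 6(z - 3) = 2(z - 3)(z + 6).
Expand and collect terms: 2z^2 - 6z - 54 = 0.
By the quadratic formula, z = (6 +/- sqrt(468)) / 4, so z ~= 6.9083 or z ~= -3.9083.
Neither value makes a denominator zero (z != 3, z != -6), so both are valid.

z = -3.9083 or z = 6.9083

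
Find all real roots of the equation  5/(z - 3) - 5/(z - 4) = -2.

Multiply both sides by (z - 3)(z - 4):
5(z - 4) - 5(z - 3) = -2(z - 3)(z - 4).
Expand and collect terms: -2z^2 + 14z - 19 = 0.
By the quadratic formula, z = (-14 +/- sqrt(44)) / -4, so z ~= 1.8417 or z ~= 5.1583.
Neither value makes a denominator zero (z != 3, z != 4), so both are valid.

z = 1.8417 or z = 5.1583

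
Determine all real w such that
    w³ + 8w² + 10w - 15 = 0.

Possible rational roots are divisors of -15. Testing w = -3 gives 0, so (w + 3) is a factor.
Divide: w³ + 8w² + 10w - 15 = (w + 3)(w² + 5w - 5).
Apply the quadratic formula to w² + 5w - 5 = 0: w = (-5 ± √45)/2, i.e. w ≈ 0.8541 or w ≈ -5.8541.

w = -5.8541 or w = -3 or w = 0.8541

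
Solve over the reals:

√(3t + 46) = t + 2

t = 6

Square both sides: 3t + 46 = (t + 2)².
Expand and rearrange: t² + t - 42 = 0.
Solving gives t = 6 or t = -7.
Check each candidate in the original equation:
  t = 6: √(64) = 8, while t + 2 = 8 — valid.
  t = -7: √(25) = 5, while t + 2 = -5 — extraneous.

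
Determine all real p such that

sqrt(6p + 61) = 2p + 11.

p = -2

Square both sides: 6p + 61 = (2p + 11)^2.
Expand and rearrange: 4p^2 + 38p + 60 = 0.
Solving gives p = -2 or p = -7.5.
Check each candidate in the original equation:
  p = -2: sqrt(49) = 7, while 2p + 11 = 7 — valid.
  p = -7.5: sqrt(16) = 4, while 2p + 11 = -4 — extraneous.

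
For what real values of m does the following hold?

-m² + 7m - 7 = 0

Discriminant: (7)² − 4·(-1)·(-7) = 21.
Quadratic formula: m = (-7 ± √21) / (-2).
So m = 7/2 - √(21)/2 ≈ 1.2087 or m = √(21)/2 + 7/2 ≈ 5.7913.

m = 1.2087 or m = 5.7913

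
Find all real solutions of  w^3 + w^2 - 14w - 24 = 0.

Possible rational roots are divisors of -24. Testing w = -3 gives 0, so (w + 3) is a factor.
Divide: w^3 + w^2 - 14w - 24 = (w + 3)(w^2 - 2w - 8).
Factor the quadratic: w = 4 or w = -2.

w = -3 or w = -2 or w = 4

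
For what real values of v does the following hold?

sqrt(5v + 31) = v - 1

v = 10

Square both sides: 5v + 31 = (v - 1)^2.
Expand and rearrange: v^2 - 7v - 30 = 0.
Solving gives v = 10 or v = -3.
Check each candidate in the original equation:
  v = 10: sqrt(81) = 9, while v - 1 = 9 — valid.
  v = -3: sqrt(16) = 4, while v - 1 = -4 — extraneous.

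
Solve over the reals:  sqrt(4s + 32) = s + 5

Square both sides: 4s + 32 = (s + 5)^2.
Expand and rearrange: s^2 + 6s - 7 = 0.
Solving gives s = 1 or s = -7.
Check each candidate in the original equation:
  s = 1: sqrt(36) = 6, while s + 5 = 6 — valid.
  s = -7: sqrt(4) = 2, while s + 5 = -2 — extraneous.

s = 1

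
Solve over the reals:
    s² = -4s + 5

Bring every term to one side: s² + 4s - 5 = 0.
Factor: (s + 5)(s - 1) = 0.
So s = -5 or s = 1.

s = -5 or s = 1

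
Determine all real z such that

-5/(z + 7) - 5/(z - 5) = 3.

Multiply both sides by (z + 7)(z - 5):
-5(z - 5) - 5(z + 7) = 3(z + 7)(z - 5).
Expand and collect terms: 3z² + 16z - 95 = 0.
By the quadratic formula, z = (-16 ± √1396) / 6, so z ≈ 3.5605 or z ≈ -8.8938.
Neither value makes a denominator zero (z ≠ -7, z ≠ 5), so both are valid.

z = -8.8938 or z = 3.5605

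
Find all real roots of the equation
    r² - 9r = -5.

r = 0.5949 or r = 8.4051

Rearrange to standard form: r² - 9r + 5 = 0.
Discriminant: (-9)² − 4·1·5 = 61.
Quadratic formula: r = (9 ± √61) / 2.
So r = √(61)/2 + 9/2 ≈ 8.4051 or r = 9/2 - √(61)/2 ≈ 0.5949.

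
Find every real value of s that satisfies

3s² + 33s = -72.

Bring every term to one side: 3s² + 33s + 72 = 0.
Factor: 3(s + 8)(s + 3) = 0.
So s = -8 or s = -3.

s = -8 or s = -3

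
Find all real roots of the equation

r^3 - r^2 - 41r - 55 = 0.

r = -5 or r = -1.4721 or r = 7.4721

Possible rational roots are divisors of -55. Testing r = -5 gives 0, so (r + 5) is a factor.
Divide: r^3 - r^2 - 41r - 55 = (r + 5)(r^2 - 6r - 11).
Apply the quadratic formula to r^2 - 6r - 11 = 0: r = (6 +/- sqrt(80))/2, i.e. r ~= 7.4721 or r ~= -1.4721.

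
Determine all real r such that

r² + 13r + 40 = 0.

Factor: (r + 8)(r + 5) = 0.
So r = -8 or r = -5.

r = -8 or r = -5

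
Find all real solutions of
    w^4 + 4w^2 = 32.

Let u = w^2. The equation becomes u^2 + 4u - 32 = 0.
Factor: (u - 4)(u + 8) = 0, so u = 4 or u = -8.
w^2 = 4 gives w = +/-2.
w^2 = -8 < 0 has no real solution.

w = -2 or w = 2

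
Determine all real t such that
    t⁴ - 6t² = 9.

Let u = t². The equation becomes u² - 6u - 9 = 0.
By the quadratic formula, u = 3 + 3·√(2) or u = 3 - 3·√(2).
t² = 3 + 3·√(2) gives t = ±√(3 + 3·√(2)) ≈ ±2.6912.
t² = 3 - 3·√(2) < 0 has no real solution.

t = -2.6912 or t = 2.6912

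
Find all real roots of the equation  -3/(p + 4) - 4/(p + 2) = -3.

Multiply both sides by (p + 4)(p + 2):
-3(p + 2) - 4(p + 4) = -3(p + 4)(p + 2).
Expand and collect terms: -3p^2 - 11p - 2 = 0.
By the quadratic formula, p = (11 +/- sqrt(97)) / -6, so p ~= -3.4748 or p ~= -0.1919.
Neither value makes a denominator zero (p != -4, p != -2), so both are valid.

p = -3.4748 or p = -0.1919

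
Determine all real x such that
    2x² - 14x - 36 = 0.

Factor: 2(x + 2)(x - 9) = 0.
So x = -2 or x = 9.

x = -2 or x = 9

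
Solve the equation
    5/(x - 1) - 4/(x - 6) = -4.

x = -0.0733 or x = 6.8233

Multiply both sides by (x - 1)(x - 6):
5(x - 6) - 4(x - 1) = -4(x - 1)(x - 6).
Expand and collect terms: -4x^2 + 27x + 2 = 0.
By the quadratic formula, x = (-27 +/- sqrt(761)) / -8, so x ~= -0.0733 or x ~= 6.8233.
Neither value makes a denominator zero (x != 1, x != 6), so both are valid.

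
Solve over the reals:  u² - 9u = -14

u = 2 or u = 7

Bring every term to one side: u² - 9u + 14 = 0.
Factor: (u - 7)(u - 2) = 0.
So u = 7 or u = 2.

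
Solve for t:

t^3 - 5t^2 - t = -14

Rearrange: t^3 - 5t^2 - t + 14 = 0.
Possible rational roots are divisors of 14. Testing t = 2 gives 0, so (t - 2) is a factor.
Divide: t^3 - 5t^2 - t + 14 = (t - 2)(t^2 - 3t - 7).
Apply the quadratic formula to t^2 - 3t - 7 = 0: t = (3 +/- sqrt(37))/2, i.e. t ~= 4.5414 or t ~= -1.5414.

t = -1.5414 or t = 2 or t = 4.5414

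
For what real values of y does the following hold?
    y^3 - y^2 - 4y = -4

Rearrange: y^3 - y^2 - 4y + 4 = 0.
Possible rational roots are divisors of 4. Testing y = 1 gives 0, so (y - 1) is a factor.
Divide: y^3 - y^2 - 4y + 4 = (y - 1)(y^2 - 4).
Factor the quadratic: y = 2 or y = -2.

y = -2 or y = 1 or y = 2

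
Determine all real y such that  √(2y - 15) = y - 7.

Square both sides: 2y - 15 = (y - 7)².
Expand and rearrange: y² - 16y + 64 = 0.
This gives the repeated root y = 8.
Check in the original equation:
  y = 8: √(1) = 1, while y - 7 = 1 — valid.

y = 8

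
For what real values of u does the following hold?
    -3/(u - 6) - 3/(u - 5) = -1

Multiply both sides by (u - 6)(u - 5):
-3(u - 5) - 3(u - 6) = -(u - 6)(u - 5).
Expand and collect terms: -u² + 17u - 63 = 0.
By the quadratic formula, u = (-17 ± √37) / -2, so u ≈ 5.4586 or u ≈ 11.5414.
Neither value makes a denominator zero (u ≠ 6, u ≠ 5), so both are valid.

u = 5.4586 or u = 11.5414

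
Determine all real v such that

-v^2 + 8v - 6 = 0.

v = 0.8377 or v = 7.1623

Discriminant: (8)^2 - 4*(-1)*(-6) = 40.
Quadratic formula: v = (-8 +/- sqrt(40)) / (-2).
So v = 4 - sqrt(10) ~= 0.8377 or v = sqrt(10) + 4 ~= 7.1623.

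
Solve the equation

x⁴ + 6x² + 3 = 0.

Let u = x². The equation becomes u² + 6u + 3 = 0.
By the quadratic formula, u = -3 + √(6) or u = -3 - √(6).
x² = -3 + √(6) < 0 has no real solution.
x² = -3 - √(6) < 0 has no real solution.

No real solutions.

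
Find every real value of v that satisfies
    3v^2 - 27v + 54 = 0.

v = 3 or v = 6

Factor: 3(v - 6)(v - 3) = 0.
So v = 6 or v = 3.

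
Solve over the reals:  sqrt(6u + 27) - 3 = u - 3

Isolate the radical: sqrt(6u + 27) = u.
Square both sides: 6u + 27 = (u)^2.
Expand and rearrange: u^2 - 6u - 27 = 0.
Solving gives u = 9 or u = -3.
Check each candidate in the original equation:
  u = 9: sqrt(81) = 9, while u = 9 — valid.
  u = -3: sqrt(9) = 3, while u = -3 — extraneous.

u = 9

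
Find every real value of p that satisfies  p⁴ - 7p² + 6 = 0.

Let u = p². The equation becomes u² - 7u + 6 = 0.
Factor: (u - 1)(u - 6) = 0, so u = 1 or u = 6.
p² = 1 gives p = ±1.
p² = 6 gives p = ±√(6) ≈ ±2.4495.

p = -2.4495 or p = -1 or p = 1 or p = 2.4495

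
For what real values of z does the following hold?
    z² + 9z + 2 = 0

z = -8.772 or z = -0.228

Discriminant: (9)² − 4·1·2 = 73.
Quadratic formula: z = (-9 ± √73) / 2.
So z = -9/2 + √(73)/2 ≈ -0.228 or z = -9/2 - √(73)/2 ≈ -8.772.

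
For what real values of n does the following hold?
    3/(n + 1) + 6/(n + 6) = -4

Multiply both sides by (n + 1)(n + 6):
3(n + 6) + 6(n + 1) = -4(n + 1)(n + 6).
Expand and collect terms: -4n² - 37n - 48 = 0.
By the quadratic formula, n = (37 ± √601) / -8, so n ≈ -7.6894 or n ≈ -1.5606.
Neither value makes a denominator zero (n ≠ -1, n ≠ -6), so both are valid.

n = -7.6894 or n = -1.5606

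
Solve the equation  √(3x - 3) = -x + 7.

x = 4

Square both sides: 3x - 3 = (-x + 7)².
Expand and rearrange: x² - 17x + 52 = 0.
Solving gives x = 13 or x = 4.
Check each candidate in the original equation:
  x = 13: √(36) = 6, while -x + 7 = -6 — extraneous.
  x = 4: √(9) = 3, while -x + 7 = 3 — valid.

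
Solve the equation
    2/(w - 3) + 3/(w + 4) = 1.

w = -1.873 or w = 5.873

Multiply both sides by (w - 3)(w + 4):
2(w + 4) + 3(w - 3) = (w - 3)(w + 4).
Expand and collect terms: w² - 4w - 11 = 0.
By the quadratic formula, w = (4 ± √60) / 2, so w ≈ 5.873 or w ≈ -1.873.
Neither value makes a denominator zero (w ≠ 3, w ≠ -4), so both are valid.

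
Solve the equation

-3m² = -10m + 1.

m = 0.1032 or m = 3.2301

Rearrange to standard form: -3m² + 10m - 1 = 0.
Discriminant: (10)² − 4·(-3)·(-1) = 88.
Quadratic formula: m = (-10 ± √88) / (-6).
So m = 5/3 - √(22)/3 ≈ 0.1032 or m = √(22)/3 + 5/3 ≈ 3.2301.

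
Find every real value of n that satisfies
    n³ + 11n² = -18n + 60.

Rearrange: n³ + 11n² + 18n - 60 = 0.
Possible rational roots are divisors of -60. Testing n = -5 gives 0, so (n + 5) is a factor.
Divide: n³ + 11n² + 18n - 60 = (n + 5)(n² + 6n - 12).
Apply the quadratic formula to n² + 6n - 12 = 0: n = (-6 ± √84)/2, i.e. n ≈ 1.5826 or n ≈ -7.5826.

n = -7.5826 or n = -5 or n = 1.5826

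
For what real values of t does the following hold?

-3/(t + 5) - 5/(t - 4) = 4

Multiply both sides by (t + 5)(t - 4):
-3(t - 4) - 5(t + 5) = 4(t + 5)(t - 4).
Expand and collect terms: 4t² + 12t - 67 = 0.
By the quadratic formula, t = (-12 ± √1216) / 8, so t ≈ 2.8589 or t ≈ -5.8589.
Neither value makes a denominator zero (t ≠ -5, t ≠ 4), so both are valid.

t = -5.8589 or t = 2.8589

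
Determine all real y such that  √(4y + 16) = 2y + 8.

y = -4 or y = -3

Square both sides: 4y + 16 = (2y + 8)².
Expand and rearrange: 4y² + 28y + 48 = 0.
Solving gives y = -3 or y = -4.
Check each candidate in the original equation:
  y = -3: √(4) = 2, while 2y + 8 = 2 — valid.
  y = -4: √(0) = 0, while 2y + 8 = 0 — valid.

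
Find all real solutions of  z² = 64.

z = -8 or z = 8

Bring every term to one side: z² - 64 = 0.
Factor: (z + 8)(z - 8) = 0.
So z = -8 or z = 8.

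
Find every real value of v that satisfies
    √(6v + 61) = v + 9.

Square both sides: 6v + 61 = (v + 9)².
Expand and rearrange: v² + 12v + 20 = 0.
Solving gives v = -2 or v = -10.
Check each candidate in the original equation:
  v = -2: √(49) = 7, while v + 9 = 7 — valid.
  v = -10: √(1) = 1, while v + 9 = -1 — extraneous.

v = -2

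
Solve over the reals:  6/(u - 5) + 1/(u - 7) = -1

u = -1.772 or u = 6.772

Multiply both sides by (u - 5)(u - 7):
6(u - 7) + (u - 5) = -(u - 5)(u - 7).
Expand and collect terms: -u^2 + 5u + 12 = 0.
By the quadratic formula, u = (-5 +/- sqrt(73)) / -2, so u ~= -1.772 or u ~= 6.772.
Neither value makes a denominator zero (u != 5, u != 7), so both are valid.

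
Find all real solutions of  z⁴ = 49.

z = -2.6458 or z = 2.6458

Let u = z². The equation becomes u² - 49 = 0.
Factor: (u + 7)(u - 7) = 0, so u = -7 or u = 7.
z² = -7 < 0 has no real solution.
z² = 7 gives z = ±√(7) ≈ ±2.6458.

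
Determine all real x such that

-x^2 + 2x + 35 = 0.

x = -5 or x = 7

Factor: -1(x + 5)(x - 7) = 0.
So x = -5 or x = 7.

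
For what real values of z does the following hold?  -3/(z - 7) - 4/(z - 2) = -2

Multiply both sides by (z - 7)(z - 2):
-3(z - 2) - 4(z - 7) = -2(z - 7)(z - 2).
Expand and collect terms: -2z² + 25z - 62 = 0.
By the quadratic formula, z = (-25 ± √129) / -4, so z ≈ 3.4105 or z ≈ 9.0895.
Neither value makes a denominator zero (z ≠ 7, z ≠ 2), so both are valid.

z = 3.4105 or z = 9.0895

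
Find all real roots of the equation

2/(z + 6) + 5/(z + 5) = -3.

z = -7.7208 or z = -5.6126

Multiply both sides by (z + 6)(z + 5):
2(z + 5) + 5(z + 6) = -3(z + 6)(z + 5).
Expand and collect terms: -3z^2 - 40z - 130 = 0.
By the quadratic formula, z = (40 +/- sqrt(40)) / -6, so z ~= -7.7208 or z ~= -5.6126.
Neither value makes a denominator zero (z != -6, z != -5), so both are valid.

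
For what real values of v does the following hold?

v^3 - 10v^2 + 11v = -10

Rearrange: v^3 - 10v^2 + 11v + 10 = 0.
Possible rational roots are divisors of 10. Testing v = 2 gives 0, so (v - 2) is a factor.
Divide: v^3 - 10v^2 + 11v + 10 = (v - 2)(v^2 - 8v - 5).
Apply the quadratic formula to v^2 - 8v - 5 = 0: v = (8 +/- sqrt(84))/2, i.e. v ~= 8.5826 or v ~= -0.5826.

v = -0.5826 or v = 2 or v = 8.5826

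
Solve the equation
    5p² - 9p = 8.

Rearrange to standard form: 5p² - 9p - 8 = 0.
Discriminant: (-9)² − 4·5·(-8) = 241.
Quadratic formula: p = (9 ± √241) / 10.
So p = 9/10 + √(241)/10 ≈ 2.4524 or p = 9/10 - √(241)/10 ≈ -0.6524.

p = -0.6524 or p = 2.4524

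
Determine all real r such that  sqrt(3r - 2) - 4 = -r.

Isolate the radical: sqrt(3r - 2) = -r + 4.
Square both sides: 3r - 2 = (-r + 4)^2.
Expand and rearrange: r^2 - 11r + 18 = 0.
Solving gives r = 9 or r = 2.
Check each candidate in the original equation:
  r = 9: sqrt(25) = 5, while -r + 4 = -5 — extraneous.
  r = 2: sqrt(4) = 2, while -r + 4 = 2 — valid.

r = 2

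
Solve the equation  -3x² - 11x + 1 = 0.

Discriminant: (-11)² − 4·(-3)·1 = 133.
Quadratic formula: x = (11 ± √133) / (-6).
So x = -√(133)/6 - 11/6 ≈ -3.7554 or x = -11/6 + √(133)/6 ≈ 0.0888.

x = -3.7554 or x = 0.0888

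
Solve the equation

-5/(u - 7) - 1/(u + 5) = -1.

u = -4.3066 or u = 12.3066

Multiply both sides by (u - 7)(u + 5):
-5(u + 5) - (u - 7) = -(u - 7)(u + 5).
Expand and collect terms: -u² + 8u + 53 = 0.
By the quadratic formula, u = (-8 ± √276) / -2, so u ≈ -4.3066 or u ≈ 12.3066.
Neither value makes a denominator zero (u ≠ 7, u ≠ -5), so both are valid.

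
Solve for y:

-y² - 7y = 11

y = -4.618 or y = -2.382

Rearrange to standard form: -y² - 7y - 11 = 0.
Discriminant: (-7)² − 4·(-1)·(-11) = 5.
Quadratic formula: y = (7 ± √5) / (-2).
So y = -7/2 - √(5)/2 ≈ -4.618 or y = -7/2 + √(5)/2 ≈ -2.382.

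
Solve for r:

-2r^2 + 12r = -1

r = -0.0822 or r = 6.0822

Rearrange to standard form: -2r^2 + 12r + 1 = 0.
Discriminant: (12)^2 - 4*(-2)*1 = 152.
Quadratic formula: r = (-12 +/- sqrt(152)) / (-4).
So r = 3 - sqrt(38)/2 ~= -0.0822 or r = 3 + sqrt(38)/2 ~= 6.0822.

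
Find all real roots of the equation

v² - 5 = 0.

v = -2.2361 or v = 2.2361

Discriminant: (0)² − 4·1·(-5) = 20.
Quadratic formula: v = (0 ± √20) / 2.
So v = √(5) ≈ 2.2361 or v = -√(5) ≈ -2.2361.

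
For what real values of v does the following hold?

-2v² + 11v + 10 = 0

v = -0.7944 or v = 6.2944

Discriminant: (11)² − 4·(-2)·10 = 201.
Quadratic formula: v = (-11 ± √201) / (-4).
So v = 11/4 - √(201)/4 ≈ -0.7944 or v = 11/4 + √(201)/4 ≈ 6.2944.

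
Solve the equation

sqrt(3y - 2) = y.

Square both sides: 3y - 2 = (y)^2.
Expand and rearrange: y^2 - 3y + 2 = 0.
Solving gives y = 2 or y = 1.
Check each candidate in the original equation:
  y = 2: sqrt(4) = 2, while y = 2 — valid.
  y = 1: sqrt(1) = 1, while y = 1 — valid.

y = 1 or y = 2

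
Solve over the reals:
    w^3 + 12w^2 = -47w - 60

w = -5 or w = -4 or w = -3

Rearrange: w^3 + 12w^2 + 47w + 60 = 0.
Possible rational roots are divisors of 60. Testing w = -5 gives 0, so (w + 5) is a factor.
Divide: w^3 + 12w^2 + 47w + 60 = (w + 5)(w^2 + 7w + 12).
Factor the quadratic: w = -3 or w = -4.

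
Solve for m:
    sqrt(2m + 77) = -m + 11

Square both sides: 2m + 77 = (-m + 11)^2.
Expand and rearrange: m^2 - 24m + 44 = 0.
Solving gives m = 22 or m = 2.
Check each candidate in the original equation:
  m = 22: sqrt(121) = 11, while -m + 11 = -11 — extraneous.
  m = 2: sqrt(81) = 9, while -m + 11 = 9 — valid.

m = 2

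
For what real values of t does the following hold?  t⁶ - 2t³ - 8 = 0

Let u = t³. The equation becomes u² - 2u - 8 = 0.
Factor: (u + 2)(u - 4) = 0, so u = -2 or u = 4.
t³ = -2 gives t = -∛(2) ≈ -1.2599.
t³ = 4 gives t = ∛(4) ≈ 1.5874.

t = -1.2599 or t = 1.5874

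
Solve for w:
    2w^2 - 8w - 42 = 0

w = -3 or w = 7

Factor: 2(w + 3)(w - 7) = 0.
So w = -3 or w = 7.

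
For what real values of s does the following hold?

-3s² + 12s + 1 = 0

Discriminant: (12)² − 4·(-3)·1 = 156.
Quadratic formula: s = (-12 ± √156) / (-6).
So s = 2 - √(39)/3 ≈ -0.0817 or s = 2 + √(39)/3 ≈ 4.0817.

s = -0.0817 or s = 4.0817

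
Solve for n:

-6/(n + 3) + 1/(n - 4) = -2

Multiply both sides by (n + 3)(n - 4):
-6(n - 4) + (n + 3) = -2(n + 3)(n - 4).
Expand and collect terms: -2n² + 7n - 3 = 0.
Factor or apply the quadratic formula: n = 0.5 or n = 3.
Neither value makes a denominator zero (n ≠ -3, n ≠ 4), so both are valid.

n = 0.5 or n = 3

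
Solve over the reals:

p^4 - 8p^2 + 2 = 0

p = -2.7824 or p = -0.5083 or p = 0.5083 or p = 2.7824

Let u = p^2. The equation becomes u^2 - 8u + 2 = 0.
By the quadratic formula, u = sqrt(14) + 4 or u = 4 - sqrt(14).
p^2 = sqrt(14) + 4 gives p = +/-sqrt(sqrt(14) + 4) ~= +/-2.7824.
p^2 = 4 - sqrt(14) gives p = +/-sqrt(4 - sqrt(14)) ~= +/-0.5083.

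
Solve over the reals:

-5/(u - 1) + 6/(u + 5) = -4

Multiply both sides by (u - 1)(u + 5):
-5(u + 5) + 6(u - 1) = -4(u - 1)(u + 5).
Expand and collect terms: -4u² - 17u + 51 = 0.
By the quadratic formula, u = (17 ± √1105) / -8, so u ≈ -6.2802 or u ≈ 2.0302.
Neither value makes a denominator zero (u ≠ 1, u ≠ -5), so both are valid.

u = -6.2802 or u = 2.0302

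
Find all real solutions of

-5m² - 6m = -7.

Rearrange to standard form: -5m² - 6m + 7 = 0.
Discriminant: (-6)² − 4·(-5)·7 = 176.
Quadratic formula: m = (6 ± √176) / (-10).
So m = -2·√(11)/5 - 3/5 ≈ -1.9266 or m = -3/5 + 2·√(11)/5 ≈ 0.7266.

m = -1.9266 or m = 0.7266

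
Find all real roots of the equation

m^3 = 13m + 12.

m = -3 or m = -1 or m = 4

Rearrange: m^3 - 13m - 12 = 0.
Possible rational roots are divisors of -12. Testing m = -3 gives 0, so (m + 3) is a factor.
Divide: m^3 - 13m - 12 = (m + 3)(m^2 - 3m - 4).
Factor the quadratic: m = 4 or m = -1.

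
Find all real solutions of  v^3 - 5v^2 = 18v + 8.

Rearrange: v^3 - 5v^2 - 18v - 8 = 0.
Possible rational roots are divisors of -8. Testing v = -2 gives 0, so (v + 2) is a factor.
Divide: v^3 - 5v^2 - 18v - 8 = (v + 2)(v^2 - 7v - 4).
Apply the quadratic formula to v^2 - 7v - 4 = 0: v = (7 +/- sqrt(65))/2, i.e. v ~= 7.5311 or v ~= -0.5311.

v = -2 or v = -0.5311 or v = 7.5311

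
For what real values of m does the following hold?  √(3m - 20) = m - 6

Square both sides: 3m - 20 = (m - 6)².
Expand and rearrange: m² - 15m + 56 = 0.
Solving gives m = 8 or m = 7.
Check each candidate in the original equation:
  m = 8: √(4) = 2, while m - 6 = 2 — valid.
  m = 7: √(1) = 1, while m - 6 = 1 — valid.

m = 7 or m = 8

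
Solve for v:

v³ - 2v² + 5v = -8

Rearrange: v³ - 2v² + 5v + 8 = 0.
Possible rational roots are divisors of 8. Testing v = -1 gives 0, so (v + 1) is a factor.
Divide: v³ - 2v² + 5v + 8 = (v + 1)(v² - 3v + 8).
The quadratic v² - 3v + 8 has discriminant -23 < 0, so no further real roots.

v = -1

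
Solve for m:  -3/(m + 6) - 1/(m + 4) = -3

m = -5.2153 or m = -3.4514

Multiply both sides by (m + 6)(m + 4):
-3(m + 4) - (m + 6) = -3(m + 6)(m + 4).
Expand and collect terms: -3m^2 - 26m - 54 = 0.
By the quadratic formula, m = (26 +/- sqrt(28)) / -6, so m ~= -5.2153 or m ~= -3.4514.
Neither value makes a denominator zero (m != -6, m != -4), so both are valid.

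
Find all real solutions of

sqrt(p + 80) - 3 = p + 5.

p = 1

Isolate the radical: sqrt(p + 80) = p + 8.
Square both sides: p + 80 = (p + 8)^2.
Expand and rearrange: p^2 + 15p - 16 = 0.
Solving gives p = 1 or p = -16.
Check each candidate in the original equation:
  p = 1: sqrt(81) = 9, while p + 8 = 9 — valid.
  p = -16: sqrt(64) = 8, while p + 8 = -8 — extraneous.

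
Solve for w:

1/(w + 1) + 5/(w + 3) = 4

w = -2 or w = -0.5

Multiply both sides by (w + 1)(w + 3):
(w + 3) + 5(w + 1) = 4(w + 1)(w + 3).
Expand and collect terms: 4w² + 10w + 4 = 0.
Factor or apply the quadratic formula: w = -0.5 or w = -2.
Neither value makes a denominator zero (w ≠ -1, w ≠ -3), so both are valid.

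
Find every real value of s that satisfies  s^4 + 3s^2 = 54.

Let u = s^2. The equation becomes u^2 + 3u - 54 = 0.
Factor: (u + 9)(u - 6) = 0, so u = -9 or u = 6.
s^2 = -9 < 0 has no real solution.
s^2 = 6 gives s = +/-sqrt(6) ~= +/-2.4495.

s = -2.4495 or s = 2.4495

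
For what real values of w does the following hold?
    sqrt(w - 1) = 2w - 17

w = 10

Square both sides: w - 1 = (2w - 17)^2.
Expand and rearrange: 4w^2 - 69w + 290 = 0.
Solving gives w = 10 or w = 7.25.
Check each candidate in the original equation:
  w = 10: sqrt(9) = 3, while 2w - 17 = 3 — valid.
  w = 7.25: sqrt(6.25) = 2.5, while 2w - 17 = -2.5 — extraneous.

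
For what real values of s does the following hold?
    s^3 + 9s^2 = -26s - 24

s = -4 or s = -3 or s = -2

Rearrange: s^3 + 9s^2 + 26s + 24 = 0.
Possible rational roots are divisors of 24. Testing s = -3 gives 0, so (s + 3) is a factor.
Divide: s^3 + 9s^2 + 26s + 24 = (s + 3)(s^2 + 6s + 8).
Factor the quadratic: s = -2 or s = -4.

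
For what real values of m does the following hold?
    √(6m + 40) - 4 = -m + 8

m = 4

Isolate the radical: √(6m + 40) = -m + 12.
Square both sides: 6m + 40 = (-m + 12)².
Expand and rearrange: m² - 30m + 104 = 0.
Solving gives m = 26 or m = 4.
Check each candidate in the original equation:
  m = 26: √(196) = 14, while -m + 12 = -14 — extraneous.
  m = 4: √(64) = 8, while -m + 12 = 8 — valid.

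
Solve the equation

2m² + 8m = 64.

Bring every term to one side: 2m² + 8m - 64 = 0.
Factor: 2(m + 8)(m - 4) = 0.
So m = -8 or m = 4.

m = -8 or m = 4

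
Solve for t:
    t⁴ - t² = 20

t = -2.2361 or t = 2.2361

Let u = t². The equation becomes u² - u - 20 = 0.
Factor: (u - 5)(u + 4) = 0, so u = 5 or u = -4.
t² = 5 gives t = ±√(5) ≈ ±2.2361.
t² = -4 < 0 has no real solution.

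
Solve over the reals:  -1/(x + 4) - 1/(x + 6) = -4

x = -5.7808 or x = -3.7192

Multiply both sides by (x + 4)(x + 6):
-(x + 6) - (x + 4) = -4(x + 4)(x + 6).
Expand and collect terms: -4x^2 - 38x - 86 = 0.
By the quadratic formula, x = (38 +/- sqrt(68)) / -8, so x ~= -5.7808 or x ~= -3.7192.
Neither value makes a denominator zero (x != -4, x != -6), so both are valid.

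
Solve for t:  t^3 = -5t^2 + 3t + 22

Rearrange: t^3 + 5t^2 - 3t - 22 = 0.
Possible rational roots are divisors of -22. Testing t = 2 gives 0, so (t - 2) is a factor.
Divide: t^3 + 5t^2 - 3t - 22 = (t - 2)(t^2 + 7t + 11).
Apply the quadratic formula to t^2 + 7t + 11 = 0: t = (-7 +/- sqrt(5))/2, i.e. t ~= -2.382 or t ~= -4.618.

t = -4.618 or t = -2.382 or t = 2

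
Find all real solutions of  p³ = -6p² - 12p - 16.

p = -4

Rearrange: p³ + 6p² + 12p + 16 = 0.
Possible rational roots are divisors of 16. Testing p = -4 gives 0, so (p + 4) is a factor.
Divide: p³ + 6p² + 12p + 16 = (p + 4)(p² + 2p + 4).
The quadratic p² + 2p + 4 has discriminant -12 < 0, so no further real roots.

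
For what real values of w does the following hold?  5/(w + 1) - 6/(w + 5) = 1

w = -8.6235 or w = 1.6235

Multiply both sides by (w + 1)(w + 5):
5(w + 5) - 6(w + 1) = (w + 1)(w + 5).
Expand and collect terms: w² + 7w - 14 = 0.
By the quadratic formula, w = (-7 ± √105) / 2, so w ≈ 1.6235 or w ≈ -8.6235.
Neither value makes a denominator zero (w ≠ -1, w ≠ -5), so both are valid.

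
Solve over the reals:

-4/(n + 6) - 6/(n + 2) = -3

n = -5.1813 or n = 0.5147

Multiply both sides by (n + 6)(n + 2):
-4(n + 2) - 6(n + 6) = -3(n + 6)(n + 2).
Expand and collect terms: -3n² - 14n + 8 = 0.
By the quadratic formula, n = (14 ± √292) / -6, so n ≈ -5.1813 or n ≈ 0.5147.
Neither value makes a denominator zero (n ≠ -6, n ≠ -2), so both are valid.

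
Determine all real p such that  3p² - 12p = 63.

p = -3 or p = 7

Bring every term to one side: 3p² - 12p - 63 = 0.
Factor: 3(p + 3)(p - 7) = 0.
So p = -3 or p = 7.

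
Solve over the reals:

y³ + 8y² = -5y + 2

y = -7.2749 or y = -1 or y = 0.2749

Rearrange: y³ + 8y² + 5y - 2 = 0.
Possible rational roots are divisors of -2. Testing y = -1 gives 0, so (y + 1) is a factor.
Divide: y³ + 8y² + 5y - 2 = (y + 1)(y² + 7y - 2).
Apply the quadratic formula to y² + 7y - 2 = 0: y = (-7 ± √57)/2, i.e. y ≈ 0.2749 or y ≈ -7.2749.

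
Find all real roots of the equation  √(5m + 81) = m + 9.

Square both sides: 5m + 81 = (m + 9)².
Expand and rearrange: m² + 13m = 0.
Solving gives m = 0 or m = -13.
Check each candidate in the original equation:
  m = 0: √(81) = 9, while m + 9 = 9 — valid.
  m = -13: √(16) = 4, while m + 9 = -4 — extraneous.

m = 0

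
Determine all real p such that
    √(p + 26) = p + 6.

p = -1

Square both sides: p + 26 = (p + 6)².
Expand and rearrange: p² + 11p + 10 = 0.
Solving gives p = -1 or p = -10.
Check each candidate in the original equation:
  p = -1: √(25) = 5, while p + 6 = 5 — valid.
  p = -10: √(16) = 4, while p + 6 = -4 — extraneous.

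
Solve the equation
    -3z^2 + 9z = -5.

Rearrange to standard form: -3z^2 + 9z + 5 = 0.
Discriminant: (9)^2 - 4*(-3)*5 = 141.
Quadratic formula: z = (-9 +/- sqrt(141)) / (-6).
So z = 3/2 - sqrt(141)/6 ~= -0.4791 or z = 3/2 + sqrt(141)/6 ~= 3.4791.

z = -0.4791 or z = 3.4791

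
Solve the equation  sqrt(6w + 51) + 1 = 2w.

Isolate the radical: sqrt(6w + 51) = 2w - 1.
Square both sides: 6w + 51 = (2w - 1)^2.
Expand and rearrange: 4w^2 - 10w - 50 = 0.
Solving gives w = 5 or w = -2.5.
Check each candidate in the original equation:
  w = 5: sqrt(81) = 9, while 2w - 1 = 9 — valid.
  w = -2.5: sqrt(36) = 6, while 2w - 1 = -6 — extraneous.

w = 5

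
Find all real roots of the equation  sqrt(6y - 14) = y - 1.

Square both sides: 6y - 14 = (y - 1)^2.
Expand and rearrange: y^2 - 8y + 15 = 0.
Solving gives y = 5 or y = 3.
Check each candidate in the original equation:
  y = 5: sqrt(16) = 4, while y - 1 = 4 — valid.
  y = 3: sqrt(4) = 2, while y - 1 = 2 — valid.

y = 3 or y = 5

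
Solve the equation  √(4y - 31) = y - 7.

y = 8 or y = 10

Square both sides: 4y - 31 = (y - 7)².
Expand and rearrange: y² - 18y + 80 = 0.
Solving gives y = 10 or y = 8.
Check each candidate in the original equation:
  y = 10: √(9) = 3, while y - 7 = 3 — valid.
  y = 8: √(1) = 1, while y - 7 = 1 — valid.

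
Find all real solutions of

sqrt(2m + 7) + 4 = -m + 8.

m = 1

Isolate the radical: sqrt(2m + 7) = -m + 4.
Square both sides: 2m + 7 = (-m + 4)^2.
Expand and rearrange: m^2 - 10m + 9 = 0.
Solving gives m = 9 or m = 1.
Check each candidate in the original equation:
  m = 9: sqrt(25) = 5, while -m + 4 = -5 — extraneous.
  m = 1: sqrt(9) = 3, while -m + 4 = 3 — valid.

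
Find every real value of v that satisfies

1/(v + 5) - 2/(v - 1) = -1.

v = -5.772 or v = 2.772

Multiply both sides by (v + 5)(v - 1):
(v - 1) - 2(v + 5) = -(v + 5)(v - 1).
Expand and collect terms: -v^2 - 3v + 16 = 0.
By the quadratic formula, v = (3 +/- sqrt(73)) / -2, so v ~= -5.772 or v ~= 2.772.
Neither value makes a denominator zero (v != -5, v != 1), so both are valid.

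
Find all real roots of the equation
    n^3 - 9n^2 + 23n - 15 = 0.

Possible rational roots are divisors of -15. Testing n = 3 gives 0, so (n - 3) is a factor.
Divide: n^3 - 9n^2 + 23n - 15 = (n - 3)(n^2 - 6n + 5).
Factor the quadratic: n = 5 or n = 1.

n = 1 or n = 3 or n = 5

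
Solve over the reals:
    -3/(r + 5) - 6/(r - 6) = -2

Multiply both sides by (r + 5)(r - 6):
-3(r - 6) - 6(r + 5) = -2(r + 5)(r - 6).
Expand and collect terms: -2r^2 + 11r + 72 = 0.
By the quadratic formula, r = (-11 +/- sqrt(697)) / -4, so r ~= -3.8502 or r ~= 9.3502.
Neither value makes a denominator zero (r != -5, r != 6), so both are valid.

r = -3.8502 or r = 9.3502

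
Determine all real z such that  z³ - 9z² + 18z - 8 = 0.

z = 0.6277 or z = 2 or z = 6.3723

Possible rational roots are divisors of -8. Testing z = 2 gives 0, so (z - 2) is a factor.
Divide: z³ - 9z² + 18z - 8 = (z - 2)(z² - 7z + 4).
Apply the quadratic formula to z² - 7z + 4 = 0: z = (7 ± √33)/2, i.e. z ≈ 6.3723 or z ≈ 0.6277.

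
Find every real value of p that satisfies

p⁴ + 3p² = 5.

p = -1.0921 or p = 1.0921

Let u = p². The equation becomes u² + 3u - 5 = 0.
By the quadratic formula, u = -3/2 + √(29)/2 or u = -√(29)/2 - 3/2.
p² = -3/2 + √(29)/2 gives p = ±√(-3/2 + √(29)/2) ≈ ±1.0921.
p² = -√(29)/2 - 3/2 < 0 has no real solution.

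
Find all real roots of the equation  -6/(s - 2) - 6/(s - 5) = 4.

Multiply both sides by (s - 2)(s - 5):
-6(s - 5) - 6(s - 2) = 4(s - 2)(s - 5).
Expand and collect terms: 4s² - 16s - 2 = 0.
By the quadratic formula, s = (16 ± √288) / 8, so s ≈ 4.1213 or s ≈ -0.1213.
Neither value makes a denominator zero (s ≠ 2, s ≠ 5), so both are valid.

s = -0.1213 or s = 4.1213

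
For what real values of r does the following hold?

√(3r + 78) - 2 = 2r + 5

Isolate the radical: √(3r + 78) = 2r + 7.
Square both sides: 3r + 78 = (2r + 7)².
Expand and rearrange: 4r² + 25r - 29 = 0.
Solving gives r = 1 or r = -7.25.
Check each candidate in the original equation:
  r = 1: √(81) = 9, while 2r + 7 = 9 — valid.
  r = -7.25: √(56.25) = 7.5, while 2r + 7 = -7.5 — extraneous.

r = 1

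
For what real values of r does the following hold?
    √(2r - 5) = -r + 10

Square both sides: 2r - 5 = (-r + 10)².
Expand and rearrange: r² - 22r + 105 = 0.
Solving gives r = 15 or r = 7.
Check each candidate in the original equation:
  r = 15: √(25) = 5, while -r + 10 = -5 — extraneous.
  r = 7: √(9) = 3, while -r + 10 = 3 — valid.

r = 7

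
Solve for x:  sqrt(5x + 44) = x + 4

x = 4

Square both sides: 5x + 44 = (x + 4)^2.
Expand and rearrange: x^2 + 3x - 28 = 0.
Solving gives x = 4 or x = -7.
Check each candidate in the original equation:
  x = 4: sqrt(64) = 8, while x + 4 = 8 — valid.
  x = -7: sqrt(9) = 3, while x + 4 = -3 — extraneous.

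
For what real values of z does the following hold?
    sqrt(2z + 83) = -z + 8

z = -1

Square both sides: 2z + 83 = (-z + 8)^2.
Expand and rearrange: z^2 - 18z - 19 = 0.
Solving gives z = 19 or z = -1.
Check each candidate in the original equation:
  z = 19: sqrt(121) = 11, while -z + 8 = -11 — extraneous.
  z = -1: sqrt(81) = 9, while -z + 8 = 9 — valid.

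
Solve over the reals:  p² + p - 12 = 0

Factor: (p - 3)(p + 4) = 0.
So p = 3 or p = -4.

p = -4 or p = 3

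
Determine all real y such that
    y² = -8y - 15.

y = -5 or y = -3

Bring every term to one side: y² + 8y + 15 = 0.
Factor: (y + 3)(y + 5) = 0.
So y = -3 or y = -5.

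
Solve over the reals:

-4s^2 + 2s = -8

s = -1.1861 or s = 1.6861

Rearrange to standard form: -4s^2 + 2s + 8 = 0.
Discriminant: (2)^2 - 4*(-4)*8 = 132.
Quadratic formula: s = (-2 +/- sqrt(132)) / (-8).
So s = 1/4 - sqrt(33)/4 ~= -1.1861 or s = 1/4 + sqrt(33)/4 ~= 1.6861.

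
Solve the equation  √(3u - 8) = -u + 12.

u = 8

Square both sides: 3u - 8 = (-u + 12)².
Expand and rearrange: u² - 27u + 152 = 0.
Solving gives u = 19 or u = 8.
Check each candidate in the original equation:
  u = 19: √(49) = 7, while -u + 12 = -7 — extraneous.
  u = 8: √(16) = 4, while -u + 12 = 4 — valid.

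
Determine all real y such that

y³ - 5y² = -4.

Rearrange: y³ - 5y² + 4 = 0.
Possible rational roots are divisors of 4. Testing y = 1 gives 0, so (y - 1) is a factor.
Divide: y³ - 5y² + 4 = (y - 1)(y² - 4y - 4).
Apply the quadratic formula to y² - 4y - 4 = 0: y = (4 ± √32)/2, i.e. y ≈ 4.8284 or y ≈ -0.8284.

y = -0.8284 or y = 1 or y = 4.8284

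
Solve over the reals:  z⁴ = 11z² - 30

Let u = z². The equation becomes u² - 11u + 30 = 0.
Factor: (u - 6)(u - 5) = 0, so u = 6 or u = 5.
z² = 6 gives z = ±√(6) ≈ ±2.4495.
z² = 5 gives z = ±√(5) ≈ ±2.2361.

z = -2.4495 or z = -2.2361 or z = 2.2361 or z = 2.4495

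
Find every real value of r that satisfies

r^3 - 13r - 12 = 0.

r = -3 or r = -1 or r = 4

Possible rational roots are divisors of -12. Testing r = -3 gives 0, so (r + 3) is a factor.
Divide: r^3 - 13r - 12 = (r + 3)(r^2 - 3r - 4).
Factor the quadratic: r = 4 or r = -1.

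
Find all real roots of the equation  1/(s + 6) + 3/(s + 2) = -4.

Multiply both sides by (s + 6)(s + 2):
(s + 2) + 3(s + 6) = -4(s + 6)(s + 2).
Expand and collect terms: -4s² - 36s - 68 = 0.
By the quadratic formula, s = (36 ± √208) / -8, so s ≈ -6.3028 or s ≈ -2.6972.
Neither value makes a denominator zero (s ≠ -6, s ≠ -2), so both are valid.

s = -6.3028 or s = -2.6972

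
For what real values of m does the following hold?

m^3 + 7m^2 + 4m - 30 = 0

m = -5 or m = -3.6458 or m = 1.6458

Possible rational roots are divisors of -30. Testing m = -5 gives 0, so (m + 5) is a factor.
Divide: m^3 + 7m^2 + 4m - 30 = (m + 5)(m^2 + 2m - 6).
Apply the quadratic formula to m^2 + 2m - 6 = 0: m = (-2 +/- sqrt(28))/2, i.e. m ~= 1.6458 or m ~= -3.6458.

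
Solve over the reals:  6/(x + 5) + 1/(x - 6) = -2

x = -8.1102 or x = 5.6102

Multiply both sides by (x + 5)(x - 6):
6(x - 6) + (x + 5) = -2(x + 5)(x - 6).
Expand and collect terms: -2x^2 - 5x + 91 = 0.
By the quadratic formula, x = (5 +/- sqrt(753)) / -4, so x ~= -8.1102 or x ~= 5.6102.
Neither value makes a denominator zero (x != -5, x != 6), so both are valid.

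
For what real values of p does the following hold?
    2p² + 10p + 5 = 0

p = -4.4365 or p = -0.5635

Discriminant: (10)² − 4·2·5 = 60.
Quadratic formula: p = (-10 ± √60) / 4.
So p = -5/2 + √(15)/2 ≈ -0.5635 or p = -5/2 - √(15)/2 ≈ -4.4365.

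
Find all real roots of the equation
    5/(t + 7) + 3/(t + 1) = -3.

t = -8.9079 or t = -1.7587

Multiply both sides by (t + 7)(t + 1):
5(t + 1) + 3(t + 7) = -3(t + 7)(t + 1).
Expand and collect terms: -3t^2 - 32t - 47 = 0.
By the quadratic formula, t = (32 +/- sqrt(460)) / -6, so t ~= -8.9079 or t ~= -1.7587.
Neither value makes a denominator zero (t != -7, t != -1), so both are valid.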